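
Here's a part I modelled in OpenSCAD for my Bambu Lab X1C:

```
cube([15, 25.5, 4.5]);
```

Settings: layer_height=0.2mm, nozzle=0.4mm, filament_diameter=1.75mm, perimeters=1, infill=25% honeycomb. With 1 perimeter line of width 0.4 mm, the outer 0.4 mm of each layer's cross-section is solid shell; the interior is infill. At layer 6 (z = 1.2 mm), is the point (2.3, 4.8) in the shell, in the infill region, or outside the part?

infill

At z = 1.2 mm: the cube (footprint 15×25.5) is included at this height. Overall, the cross-section is a single solid region. The nearest boundary edge runs (0.00, 25.50)→(0.00, 0.00); distance from the point to it = 2.30 mm. The point is inside the cross-section and 2.30 mm from the nearest boundary — more than the 0.4 mm shell width (1 × 0.4), so it's in the infill interior.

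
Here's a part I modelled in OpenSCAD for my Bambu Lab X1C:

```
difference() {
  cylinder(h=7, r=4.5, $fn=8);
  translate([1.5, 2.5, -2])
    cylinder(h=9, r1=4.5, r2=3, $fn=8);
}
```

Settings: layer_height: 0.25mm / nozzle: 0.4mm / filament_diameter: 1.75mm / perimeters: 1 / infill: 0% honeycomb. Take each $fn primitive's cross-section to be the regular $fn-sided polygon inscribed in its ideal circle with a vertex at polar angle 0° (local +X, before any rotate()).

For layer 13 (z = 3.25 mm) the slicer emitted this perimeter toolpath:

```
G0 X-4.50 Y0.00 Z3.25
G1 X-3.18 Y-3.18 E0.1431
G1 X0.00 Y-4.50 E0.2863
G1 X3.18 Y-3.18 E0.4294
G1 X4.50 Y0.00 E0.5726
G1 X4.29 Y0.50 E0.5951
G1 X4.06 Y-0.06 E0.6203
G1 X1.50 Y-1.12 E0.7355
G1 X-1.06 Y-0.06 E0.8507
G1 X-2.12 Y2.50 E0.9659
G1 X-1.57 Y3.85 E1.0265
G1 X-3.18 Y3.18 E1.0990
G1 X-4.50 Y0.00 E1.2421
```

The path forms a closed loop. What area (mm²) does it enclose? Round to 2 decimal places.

Apply the shoelace formula to the sequence of (X, Y) vertices; enclosed area = 33.01 mm².

33.01 mm²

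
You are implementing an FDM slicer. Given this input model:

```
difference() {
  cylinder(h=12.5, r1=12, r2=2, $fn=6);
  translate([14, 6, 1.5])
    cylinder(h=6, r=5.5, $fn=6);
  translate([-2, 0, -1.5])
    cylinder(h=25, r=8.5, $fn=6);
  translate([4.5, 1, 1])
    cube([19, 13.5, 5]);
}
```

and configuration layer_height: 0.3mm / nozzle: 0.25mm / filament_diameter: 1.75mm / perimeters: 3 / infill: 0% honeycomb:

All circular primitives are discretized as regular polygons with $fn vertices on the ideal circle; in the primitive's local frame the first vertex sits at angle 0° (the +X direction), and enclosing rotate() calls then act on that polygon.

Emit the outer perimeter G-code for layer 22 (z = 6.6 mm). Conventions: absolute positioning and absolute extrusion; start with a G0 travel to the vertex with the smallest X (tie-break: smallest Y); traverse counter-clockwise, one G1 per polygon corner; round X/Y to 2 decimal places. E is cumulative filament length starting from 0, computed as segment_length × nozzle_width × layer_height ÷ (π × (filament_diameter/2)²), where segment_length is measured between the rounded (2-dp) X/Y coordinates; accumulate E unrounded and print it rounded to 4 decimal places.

At z = 6.6 mm: the cone: at t=0.528 of its height the radius interpolates to r₁+(r₂−r₁)t = 6.720, giving a regular 6-gon of that circumradius; the r=5.5 cylinder at (14, 6) gives a regular 6-gon of circumradius 5.5 (constant along its height); the r=8.5 cylinder at (-2, 0) contributes a regular 6-gon of circumradius 8.5; the cube at (4.5, 1) is absent (z outside [1, 6]); Subtracting the remaining from the first: starting from the cone, the r=5.5 cylinder at (14, 6) misses the remaining region (no effect); the r=8.5 cylinder at (-2, 0) partially overlaps it — only the 114.76 mm² overlap (of its 187.71 mm²) is removed, clipping the outline — 1 connected region. The outline is a single polygon with 6 vertices. Extrusion per mm of travel: 0.25 × 0.3 / (π × 0.875²) = 0.031181. Accumulating E over each segment gives final E = 0.8519.

G0 X3.14 Y-5.82 Z6.60
G1 X3.36 Y-5.82 E0.0069
G1 X6.72 Y0.00 E0.2164
G1 X3.36 Y5.82 E0.4260
G1 X3.14 Y5.82 E0.4328
G1 X6.50 Y0.00 E0.6424
G1 X3.14 Y-5.82 E0.8519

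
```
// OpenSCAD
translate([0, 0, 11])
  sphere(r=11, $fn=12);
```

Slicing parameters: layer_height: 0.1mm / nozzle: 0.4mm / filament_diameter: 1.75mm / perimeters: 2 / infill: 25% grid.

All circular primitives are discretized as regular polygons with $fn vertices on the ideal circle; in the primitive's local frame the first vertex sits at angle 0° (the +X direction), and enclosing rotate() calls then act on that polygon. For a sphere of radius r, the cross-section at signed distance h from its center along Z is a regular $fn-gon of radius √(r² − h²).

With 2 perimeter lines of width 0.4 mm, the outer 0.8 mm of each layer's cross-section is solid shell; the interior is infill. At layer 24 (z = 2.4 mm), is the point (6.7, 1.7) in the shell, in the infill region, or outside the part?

At z = 2.4 mm: the r=11 sphere slices to a regular 12-gon of circumradius 6.859 (√(r²−h²) with h=8.6 from center). Overall, the cross-section is a single solid region. The nearest boundary edge runs (6.86, 0.00)→(5.94, 3.43); distance from the point to it = 0.29 mm. The point is not inside any of the regions above, so it lies outside the cross-section (0.29 mm from the nearest boundary).

outside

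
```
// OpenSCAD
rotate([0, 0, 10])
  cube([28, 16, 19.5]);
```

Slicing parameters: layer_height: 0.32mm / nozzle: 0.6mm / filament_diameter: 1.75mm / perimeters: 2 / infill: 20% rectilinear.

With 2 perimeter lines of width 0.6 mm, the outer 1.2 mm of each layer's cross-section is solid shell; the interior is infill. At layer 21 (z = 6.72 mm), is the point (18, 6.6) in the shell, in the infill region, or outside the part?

At z = 6.72 mm: the 28×16 cube contributes its full rectangle; (rotated 10° about Z; rotation is an isometry so areas/perimeters/island counts are preserved). Overall, the cross-section is a single solid region. Undo the 10° rotation: the query point maps to (18.873, 3.374) in the un-rotated model frame. The nearest boundary edge runs (0.00, 0.00)→(28.00, 0.00); distance from the point to it = 3.37 mm. The point is inside the cross-section and 3.37 mm from the nearest boundary — more than the 1.2 mm shell width (2 × 0.6), so it's in the infill interior.

infill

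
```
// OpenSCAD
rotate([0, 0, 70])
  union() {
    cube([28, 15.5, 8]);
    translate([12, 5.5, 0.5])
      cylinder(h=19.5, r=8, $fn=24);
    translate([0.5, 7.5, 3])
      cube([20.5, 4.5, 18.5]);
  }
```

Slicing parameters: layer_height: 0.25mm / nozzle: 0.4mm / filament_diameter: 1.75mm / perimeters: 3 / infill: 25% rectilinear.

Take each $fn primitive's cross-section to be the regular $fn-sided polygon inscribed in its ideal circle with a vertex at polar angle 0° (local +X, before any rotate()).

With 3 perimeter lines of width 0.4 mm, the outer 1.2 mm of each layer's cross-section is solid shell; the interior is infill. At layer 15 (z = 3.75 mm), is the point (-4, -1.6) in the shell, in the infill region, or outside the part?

outside

At z = 3.75 mm: the 28×15.5 cube contributes its full rectangle; the r=8 cylinder at (12, 5.5) gives a regular 24-gon of circumradius 8 (constant along its height); the cube at (0.5, 7.5) is present — its section is the full 20.5×4.5 rectangle; Taking the union: the regions partially overlap (shared area 271.54 mm²), so overlapping operands fuse into one piece — 1 connected region; (rotated 70° about Z; rotation is an isometry so areas/perimeters/island counts are preserved). Overall, the cross-section is a single solid region. Undo the 70° rotation: the query point maps to (-2.872, 3.212) in the un-rotated model frame. The nearest boundary edge runs (0.00, 0.00)→(0.00, 15.50); distance from the point to it = 2.87 mm. The point is not inside any of the regions above, so it lies outside the cross-section (2.87 mm from the nearest boundary).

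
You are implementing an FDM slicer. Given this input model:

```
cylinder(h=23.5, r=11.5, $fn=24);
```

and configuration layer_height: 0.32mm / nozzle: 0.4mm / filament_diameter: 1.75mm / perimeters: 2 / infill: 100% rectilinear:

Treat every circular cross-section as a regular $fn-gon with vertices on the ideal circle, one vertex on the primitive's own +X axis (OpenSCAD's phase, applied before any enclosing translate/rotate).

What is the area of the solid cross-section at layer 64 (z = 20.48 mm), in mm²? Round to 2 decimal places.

410.75 mm²

At z = 20.48 mm: the cylinder: section is a regular 24-gon, circumradius r=11.5 (area = (24/2)·11.500²·sin(360°/24) = 410.75 mm²). Overall, the cross-section is a single solid region. Net area = 410.75 mm².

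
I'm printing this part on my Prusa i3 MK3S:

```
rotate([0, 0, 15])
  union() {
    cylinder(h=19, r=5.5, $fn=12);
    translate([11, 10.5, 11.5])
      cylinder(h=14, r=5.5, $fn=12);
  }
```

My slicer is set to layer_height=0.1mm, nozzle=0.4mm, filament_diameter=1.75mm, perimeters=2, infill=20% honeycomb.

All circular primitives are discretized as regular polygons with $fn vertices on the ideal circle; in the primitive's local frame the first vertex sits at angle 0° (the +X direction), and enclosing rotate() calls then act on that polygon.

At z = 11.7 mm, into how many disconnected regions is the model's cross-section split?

At z = 11.7 mm: the r=5.5 cylinder gives a regular 12-gon of circumradius 5.5 (constant along its height); the r=5.5 cylinder at (11, 10.5) gives a regular 12-gon of circumradius 5.5 (constant along its height); Combining (union): the 2 present regions are separate (no shared area or edge), so areas and boundary lengths simply add and each stays a separate island — 2 connected regions; (whole slice rotated 15° about Z — lengths, areas and connectivity unchanged). The result has 2 disconnected regions.

2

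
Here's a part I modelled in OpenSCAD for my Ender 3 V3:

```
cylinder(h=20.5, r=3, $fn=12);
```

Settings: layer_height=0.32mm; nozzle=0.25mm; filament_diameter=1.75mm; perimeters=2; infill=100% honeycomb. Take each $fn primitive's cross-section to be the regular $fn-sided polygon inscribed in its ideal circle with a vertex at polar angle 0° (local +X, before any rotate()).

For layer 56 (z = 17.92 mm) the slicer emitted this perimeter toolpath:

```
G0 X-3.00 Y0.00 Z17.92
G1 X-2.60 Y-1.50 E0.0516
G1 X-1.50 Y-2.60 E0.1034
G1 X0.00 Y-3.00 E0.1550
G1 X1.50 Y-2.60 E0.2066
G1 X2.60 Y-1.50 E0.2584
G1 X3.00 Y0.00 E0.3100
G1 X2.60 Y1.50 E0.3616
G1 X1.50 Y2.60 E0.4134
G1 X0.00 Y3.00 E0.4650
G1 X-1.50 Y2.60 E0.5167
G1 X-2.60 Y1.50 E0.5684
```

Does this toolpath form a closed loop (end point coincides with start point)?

Start point (G0): (-3.00, 0.00). End point (last G1): the path does not return to the start — open.

no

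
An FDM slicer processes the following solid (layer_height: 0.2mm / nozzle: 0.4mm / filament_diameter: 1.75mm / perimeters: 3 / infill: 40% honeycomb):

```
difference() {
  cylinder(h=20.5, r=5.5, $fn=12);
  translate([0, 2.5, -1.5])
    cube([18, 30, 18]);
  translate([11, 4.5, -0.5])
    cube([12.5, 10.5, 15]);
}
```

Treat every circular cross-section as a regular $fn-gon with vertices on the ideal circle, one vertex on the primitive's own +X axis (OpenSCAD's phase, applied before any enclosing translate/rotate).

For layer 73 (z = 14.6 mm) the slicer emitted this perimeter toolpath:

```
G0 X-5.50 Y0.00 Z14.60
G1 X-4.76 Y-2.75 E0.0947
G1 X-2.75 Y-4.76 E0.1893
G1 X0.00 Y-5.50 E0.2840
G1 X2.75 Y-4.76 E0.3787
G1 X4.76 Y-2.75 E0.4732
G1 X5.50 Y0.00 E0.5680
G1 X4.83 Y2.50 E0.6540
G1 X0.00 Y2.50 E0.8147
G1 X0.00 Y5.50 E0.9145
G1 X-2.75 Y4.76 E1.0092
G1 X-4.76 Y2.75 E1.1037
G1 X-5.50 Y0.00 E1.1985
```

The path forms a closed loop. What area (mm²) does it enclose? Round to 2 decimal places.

80.93 mm²

Apply the shoelace formula to the sequence of (X, Y) vertices; enclosed area = 80.93 mm².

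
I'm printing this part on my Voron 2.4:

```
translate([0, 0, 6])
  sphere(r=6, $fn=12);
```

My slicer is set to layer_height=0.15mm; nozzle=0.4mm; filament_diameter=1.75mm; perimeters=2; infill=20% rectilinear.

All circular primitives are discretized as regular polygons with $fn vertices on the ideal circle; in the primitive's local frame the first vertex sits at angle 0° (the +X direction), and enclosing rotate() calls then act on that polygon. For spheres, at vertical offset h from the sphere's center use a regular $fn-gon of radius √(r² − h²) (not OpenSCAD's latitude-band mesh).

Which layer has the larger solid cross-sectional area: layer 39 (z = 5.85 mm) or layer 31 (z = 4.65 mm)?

layer 39 (z = 5.85 mm)

Layer 39 (z = 5.85): the r=6 sphere slices to a regular 12-gon of circumradius 5.998 (√(r²−h²) with h=0.15 from center) (area = (12/2)·5.998²·sin(360°/12) = 107.93 mm²). So its area = 107.93 mm². Layer 31 (z = 4.65): the r=6 sphere slices to a regular 12-gon of circumradius 5.846 (√(r²−h²) with h=1.35 from center) (area = (12/2)·5.846²·sin(360°/12) = 102.53 mm²). So its area = 102.53 mm². Layer 39 is larger (107.93 vs 102.53 mm²).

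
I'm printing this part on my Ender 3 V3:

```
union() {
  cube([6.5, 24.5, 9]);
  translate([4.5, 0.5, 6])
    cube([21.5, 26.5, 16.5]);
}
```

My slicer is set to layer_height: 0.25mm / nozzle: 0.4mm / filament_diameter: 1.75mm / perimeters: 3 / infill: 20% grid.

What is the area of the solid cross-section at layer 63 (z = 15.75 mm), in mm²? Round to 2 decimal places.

569.75 mm²

At z = 15.75 mm: the cube is absent (z outside [0, 9]); the cube at (4.5, 0.5) is present — its section is the full 21.5×26.5 rectangle (area 569.75 mm²); Merging all regions: only the 21.5×26.5 cube at (4.5, 0.5) is present, so the union is just that shape — area = 569.75 mm². Overall, the cross-section is a single solid region. Net area = 569.75 mm².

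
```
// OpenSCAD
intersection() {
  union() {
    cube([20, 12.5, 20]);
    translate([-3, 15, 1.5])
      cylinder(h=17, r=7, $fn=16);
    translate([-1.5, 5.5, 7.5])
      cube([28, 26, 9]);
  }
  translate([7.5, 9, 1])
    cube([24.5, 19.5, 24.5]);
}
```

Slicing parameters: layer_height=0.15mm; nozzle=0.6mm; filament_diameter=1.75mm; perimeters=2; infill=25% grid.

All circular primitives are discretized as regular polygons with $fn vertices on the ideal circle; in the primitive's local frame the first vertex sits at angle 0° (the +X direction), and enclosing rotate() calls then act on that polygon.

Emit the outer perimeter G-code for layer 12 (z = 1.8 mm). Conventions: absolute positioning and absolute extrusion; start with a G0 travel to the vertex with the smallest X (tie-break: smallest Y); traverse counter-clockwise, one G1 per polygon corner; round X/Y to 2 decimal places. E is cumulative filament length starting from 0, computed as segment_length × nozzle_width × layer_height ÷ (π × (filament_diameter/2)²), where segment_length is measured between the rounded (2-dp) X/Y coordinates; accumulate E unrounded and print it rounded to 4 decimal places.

G0 X7.50 Y9.00 Z1.80
G1 X20.00 Y9.00 E0.4677
G1 X20.00 Y12.50 E0.5987
G1 X7.50 Y12.50 E1.0664
G1 X7.50 Y9.00 E1.1974

At z = 1.8 mm: the 20×12.5 cube contributes its full rectangle; the cylinder at (-3, 15): section is a regular 16-gon, circumradius r=7; the cube at (-1.5, 5.5) does not reach this height (z outside [7.5, 16.5]); Taking the union: the regions partially overlap (shared area 8.04 mm²), so overlapping operands fuse into one piece — 1 connected region; the cube at (7.5, 9) is present — its section is the full 24.5×19.5 rectangle; Taking the intersection: the 24.5×19.5 cube at (7.5, 9) partially overlaps the result so far; clipping to the common part keeps 43.75 mm² — 1 connected region. The outline is a single polygon with 4 vertices. Extrusion per mm of travel: 0.6 × 0.15 / (π × 0.875²) = 0.037418. Accumulating E over each segment gives final E = 1.1974.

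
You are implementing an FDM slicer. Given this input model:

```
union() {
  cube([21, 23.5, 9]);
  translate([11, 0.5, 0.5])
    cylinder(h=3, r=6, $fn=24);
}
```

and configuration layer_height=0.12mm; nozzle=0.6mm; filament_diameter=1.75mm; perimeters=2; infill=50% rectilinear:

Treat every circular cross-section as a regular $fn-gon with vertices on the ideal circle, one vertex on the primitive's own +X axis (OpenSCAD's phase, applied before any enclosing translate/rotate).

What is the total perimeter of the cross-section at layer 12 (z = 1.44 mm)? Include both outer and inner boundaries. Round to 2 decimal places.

At z = 1.44 mm: the cube is present — its section is the full 21×23.5 rectangle (perimeter 89.00 mm); the cylinder at (11, 0.5): section is a regular 24-gon, circumradius r=6 (perimeter = 2·24·6.000·sin(180°/24) = 37.59 mm); Merging all regions: the regions partially overlap (shared area 61.87 mm²), so the edge portions inside another operand are dropped and the merged outline is re-measured after clipping — boundary = 94.92 mm. Overall, the cross-section is a single solid region. Total boundary length (outer) = 94.92 mm.

94.92 mm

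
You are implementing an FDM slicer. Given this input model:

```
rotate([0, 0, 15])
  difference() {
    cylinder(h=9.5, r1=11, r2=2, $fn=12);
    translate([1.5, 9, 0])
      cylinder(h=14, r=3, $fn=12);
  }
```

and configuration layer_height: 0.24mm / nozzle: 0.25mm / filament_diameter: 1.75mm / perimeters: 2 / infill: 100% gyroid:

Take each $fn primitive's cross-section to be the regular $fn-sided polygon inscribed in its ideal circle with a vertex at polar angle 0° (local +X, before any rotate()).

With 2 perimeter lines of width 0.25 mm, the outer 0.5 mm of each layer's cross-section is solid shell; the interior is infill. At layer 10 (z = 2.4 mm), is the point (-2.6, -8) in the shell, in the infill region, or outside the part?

shell

At z = 2.4 mm: the cone: at t=0.253 of its height the radius interpolates to r₁+(r₂−r₁)t = 8.726, giving a regular 12-gon of that circumradius; the r=3 cylinder at (1.5, 9) contributes a regular 12-gon of circumradius 3; Subtracting the remaining from the first: starting from the cone, the r=3 cylinder at (1.5, 9) partially overlaps it — only the 9.17 mm² overlap (of its 27.00 mm²) is removed, clipping the outline — 1 connected region; (whole slice rotated 15° about Z — lengths, areas and connectivity unchanged). Overall, the cross-section is a single solid region. Undo the 15° rotation: the query point maps to (-4.582, -7.054) in the un-rotated model frame. The nearest boundary edge runs (-4.36, -7.56)→(-7.56, -4.36); distance from the point to it = 0.20 mm. The point is inside the cross-section, 0.20 mm from the nearest boundary — within the 0.5 mm shell band (2 × 0.25).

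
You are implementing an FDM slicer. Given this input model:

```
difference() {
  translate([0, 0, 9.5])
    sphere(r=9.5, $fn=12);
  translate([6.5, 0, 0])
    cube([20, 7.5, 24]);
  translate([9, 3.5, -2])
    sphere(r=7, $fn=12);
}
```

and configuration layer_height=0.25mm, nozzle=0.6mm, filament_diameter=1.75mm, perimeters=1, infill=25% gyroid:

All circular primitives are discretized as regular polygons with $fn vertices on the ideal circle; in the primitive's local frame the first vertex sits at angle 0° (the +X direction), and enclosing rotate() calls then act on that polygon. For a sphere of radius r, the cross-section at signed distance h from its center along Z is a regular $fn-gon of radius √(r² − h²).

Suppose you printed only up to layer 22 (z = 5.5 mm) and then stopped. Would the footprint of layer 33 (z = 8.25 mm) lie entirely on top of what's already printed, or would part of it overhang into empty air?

part overhangs

Compare the two slices. At z = 5.5: the r=9.5 sphere slices to a regular 12-gon of circumradius 8.617 (√(r²−h²) with h=4 from center) (area = (12/2)·8.617²·sin(360°/12) = 222.75 mm²); the cube at (6.5, 0) (footprint 20×7.5) is included at this height (area 150.00 mm²); the sphere at (9, 3.5) is not intersected at this z (|z−center|=7.500 > r=7); Subtracting the remaining from the first: starting from the r=9.5 sphere (222.75 mm²), the 20×7.5 cube at (6.5, 0) partially overlaps it — only the 7.10 mm² overlap (of its 150.00 mm²) is removed, clipping the outline — area = 215.65 mm². At z = 8.25: the sphere: section is a regular 12-gon, circumradius = √(r²−h²) = √(9.5²−1.25²) = 9.417 (area = (12/2)·9.417²·sin(360°/12) = 266.06 mm²); the cube at (6.5, 0) (footprint 20×7.5) is included at this height (area 150.00 mm²); the sphere at (9, 3.5) does not reach this height (|z−center|=10.250 > r=7); After the difference (first − rest): starting from the r=9.5 sphere (266.06 mm²), the 20×7.5 cube at (6.5, 0) partially overlaps it — only the 12.14 mm² overlap (of its 150.00 mm²) is removed, clipping the outline — area = 253.93 mm². Checking containment: at z = 8.25 the cross-section extends beyond the z = 5.5 cross-section by about 38.27 mm².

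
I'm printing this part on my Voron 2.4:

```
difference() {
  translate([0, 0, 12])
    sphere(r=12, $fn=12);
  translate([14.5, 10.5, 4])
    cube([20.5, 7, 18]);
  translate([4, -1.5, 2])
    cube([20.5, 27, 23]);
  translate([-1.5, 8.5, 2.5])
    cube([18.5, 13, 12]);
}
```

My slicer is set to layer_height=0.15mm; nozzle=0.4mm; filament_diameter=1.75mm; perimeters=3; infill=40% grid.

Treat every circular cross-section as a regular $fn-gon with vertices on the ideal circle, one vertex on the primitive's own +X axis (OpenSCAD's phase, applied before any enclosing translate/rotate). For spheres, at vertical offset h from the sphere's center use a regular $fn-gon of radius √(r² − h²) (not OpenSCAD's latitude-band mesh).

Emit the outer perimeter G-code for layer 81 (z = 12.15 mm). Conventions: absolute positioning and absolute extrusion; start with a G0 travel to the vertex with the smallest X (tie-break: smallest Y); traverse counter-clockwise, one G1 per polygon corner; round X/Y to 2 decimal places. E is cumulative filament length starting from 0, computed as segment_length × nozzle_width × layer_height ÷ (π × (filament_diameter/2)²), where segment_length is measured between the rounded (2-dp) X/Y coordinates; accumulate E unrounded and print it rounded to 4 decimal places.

At z = 12.15 mm: the r=12 sphere slices to a regular 12-gon of circumradius 11.999 (√(r²−h²) with h=0.15 from center); the cube at (14.5, 10.5) (footprint 20.5×7) is included at this height; the cube at (4, -1.5) is present — its section is the full 20.5×27 rectangle; the 18.5×13 cube at (-1.5, 8.5) contributes its full rectangle; Taking the first minus the rest: starting from the r=12 sphere, the 20.5×7 cube at (14.5, 10.5) misses the remaining region (no effect); the 20.5×27 cube at (4, -1.5) partially overlaps it — only the 73.83 mm² overlap (of its 553.50 mm²) is removed, clipping the outline; the 18.5×13 cube at (-1.5, 8.5) partially overlaps it — only the 16.80 mm² overlap (of its 240.50 mm²) is removed, clipping the outline — 1 connected region. The outline is a single polygon with 13 vertices. Extrusion per mm of travel: 0.4 × 0.15 / (π × 0.875²) = 0.024945. Accumulating E over each segment gives final E = 1.9705.

G0 X-12.00 Y0.00 Z12.15
G1 X-10.39 Y-6.00 E0.1550
G1 X-6.00 Y-10.39 E0.3098
G1 X0.00 Y-12.00 E0.4648
G1 X6.00 Y-10.39 E0.6198
G1 X10.39 Y-6.00 E0.7746
G1 X11.60 Y-1.50 E0.8909
G1 X4.00 Y-1.50 E1.0805
G1 X4.00 Y8.50 E1.3299
G1 X-1.50 Y8.50 E1.4671
G1 X-1.50 Y11.60 E1.5444
G1 X-6.00 Y10.39 E1.6607
G1 X-10.39 Y6.00 E1.8155
G1 X-12.00 Y0.00 E1.9705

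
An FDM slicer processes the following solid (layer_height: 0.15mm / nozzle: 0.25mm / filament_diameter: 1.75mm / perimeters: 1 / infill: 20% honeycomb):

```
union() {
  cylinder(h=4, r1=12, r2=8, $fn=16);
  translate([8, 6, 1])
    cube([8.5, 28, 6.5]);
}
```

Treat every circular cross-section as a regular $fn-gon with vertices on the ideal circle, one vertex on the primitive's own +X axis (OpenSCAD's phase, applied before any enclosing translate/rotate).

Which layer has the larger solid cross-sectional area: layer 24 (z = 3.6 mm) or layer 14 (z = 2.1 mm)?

Layer 24 (z = 3.6): the cone: at t=0.900 of its height the radius interpolates to r₁+(r₂−r₁)t = 8.400, giving a regular 16-gon of that circumradius (area = (16/2)·8.400²·sin(360°/16) = 216.02 mm²); the cube at (8, 6) (footprint 8.5×28) is included at this height (area 238.00 mm²); Merging all regions: the 2 present regions are separate (no shared area or edge), so areas and boundary lengths simply add and each stays a separate island — area = 454.02 mm². So its area = 454.02 mm². Layer 14 (z = 2.1): the cone: at t=0.525 of its height the radius interpolates to r₁+(r₂−r₁)t = 9.900, giving a regular 16-gon of that circumradius (area = (16/2)·9.900²·sin(360°/16) = 300.05 mm²); the cube at (8, 6) (footprint 8.5×28) is included at this height (area 238.00 mm²); Combining (union): the 2 present regions are separate (no shared area or edge), so areas and boundary lengths simply add and each stays a separate island — area = 538.05 mm². So its area = 538.05 mm². Layer 14 is larger (538.05 vs 454.02 mm²).

layer 14 (z = 2.1 mm)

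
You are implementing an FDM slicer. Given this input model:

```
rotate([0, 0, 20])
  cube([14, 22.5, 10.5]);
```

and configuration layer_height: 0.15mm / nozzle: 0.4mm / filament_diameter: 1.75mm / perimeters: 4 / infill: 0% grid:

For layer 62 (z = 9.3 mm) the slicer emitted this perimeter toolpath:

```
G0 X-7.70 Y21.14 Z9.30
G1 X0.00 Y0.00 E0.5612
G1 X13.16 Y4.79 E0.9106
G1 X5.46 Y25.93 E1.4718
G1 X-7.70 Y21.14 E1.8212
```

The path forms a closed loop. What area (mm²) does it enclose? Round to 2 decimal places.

Apply the shoelace formula to the sequence of (X, Y) vertices; enclosed area = 315.09 mm².

315.09 mm²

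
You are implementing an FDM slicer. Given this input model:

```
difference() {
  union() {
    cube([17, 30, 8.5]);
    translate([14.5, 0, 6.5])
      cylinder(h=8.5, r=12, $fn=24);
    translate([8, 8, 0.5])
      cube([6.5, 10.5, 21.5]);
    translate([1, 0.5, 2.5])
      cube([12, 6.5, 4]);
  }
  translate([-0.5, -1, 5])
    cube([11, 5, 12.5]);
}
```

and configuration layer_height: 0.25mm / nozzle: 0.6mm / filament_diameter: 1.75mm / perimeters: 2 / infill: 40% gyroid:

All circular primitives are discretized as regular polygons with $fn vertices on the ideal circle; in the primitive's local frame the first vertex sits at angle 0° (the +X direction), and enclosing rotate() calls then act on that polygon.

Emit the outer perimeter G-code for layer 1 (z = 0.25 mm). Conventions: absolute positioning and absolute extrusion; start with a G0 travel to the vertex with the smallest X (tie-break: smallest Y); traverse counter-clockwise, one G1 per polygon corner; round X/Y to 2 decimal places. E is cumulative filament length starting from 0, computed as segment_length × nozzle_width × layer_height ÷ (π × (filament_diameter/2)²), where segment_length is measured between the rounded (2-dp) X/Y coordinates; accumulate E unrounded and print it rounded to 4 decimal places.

G0 X0.00 Y0.00 Z0.25
G1 X17.00 Y0.00 E1.0602
G1 X17.00 Y30.00 E2.9310
G1 X0.00 Y30.00 E3.9912
G1 X0.00 Y0.00 E5.8621

At z = 0.25 mm: the cube (footprint 17×30) is included at this height; the cylinder at (14.5, 0) is not intersected at this z (z outside [6.5, 15]); the cube at (8, 8) is absent (z outside [0.5, 22]); the cube at (1, 0.5) does not reach this height (z outside [2.5, 6.5]); Combining (union): only the 17×30 cube is present, so the union is just that shape — 1 connected region; the cube at (-0.5, -1) is absent (z outside [5, 17.5]); Taking the first minus the rest: none of the subtracted shapes is present at this height, so the result so far is unchanged — 1 connected region. The outline is a single polygon with 4 vertices. Extrusion per mm of travel: 0.6 × 0.25 / (π × 0.875²) = 0.062363. Accumulating E over each segment gives final E = 5.8621.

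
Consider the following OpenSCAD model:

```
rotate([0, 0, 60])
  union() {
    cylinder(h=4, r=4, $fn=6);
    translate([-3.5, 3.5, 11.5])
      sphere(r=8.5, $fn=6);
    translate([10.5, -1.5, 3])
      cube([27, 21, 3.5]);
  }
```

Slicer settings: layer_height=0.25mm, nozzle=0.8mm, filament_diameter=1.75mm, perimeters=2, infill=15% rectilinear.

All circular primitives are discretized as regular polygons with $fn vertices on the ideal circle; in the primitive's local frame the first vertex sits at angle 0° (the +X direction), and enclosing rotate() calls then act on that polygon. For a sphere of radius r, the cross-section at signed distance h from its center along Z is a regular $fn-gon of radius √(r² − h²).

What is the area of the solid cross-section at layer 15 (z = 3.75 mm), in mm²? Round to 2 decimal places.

634.35 mm²

At z = 3.75 mm: the cylinder: section is a regular 6-gon, circumradius r=4 (area = (6/2)·4.000²·sin(360°/6) = 41.57 mm²); the sphere at (-3.5, 3.5): section is a regular 6-gon, circumradius = √(r²−h²) = √(8.5²−7.75²) = 3.491 (area = (6/2)·3.491²·sin(360°/6) = 31.66 mm²); the cube at (10.5, -1.5) (footprint 27×21) is included at this height (area 567.00 mm²); Combining (union): the regions partially overlap — summed areas 640.23 mm² minus the doubly-counted overlap 5.89 mm² gives 634.35 mm² — area = 634.35 mm²; (rotated 60° about Z; rotation is an isometry so areas/perimeters/island counts are preserved). Overall, the cross-section has 2 separate islands. Net area = 634.35 mm².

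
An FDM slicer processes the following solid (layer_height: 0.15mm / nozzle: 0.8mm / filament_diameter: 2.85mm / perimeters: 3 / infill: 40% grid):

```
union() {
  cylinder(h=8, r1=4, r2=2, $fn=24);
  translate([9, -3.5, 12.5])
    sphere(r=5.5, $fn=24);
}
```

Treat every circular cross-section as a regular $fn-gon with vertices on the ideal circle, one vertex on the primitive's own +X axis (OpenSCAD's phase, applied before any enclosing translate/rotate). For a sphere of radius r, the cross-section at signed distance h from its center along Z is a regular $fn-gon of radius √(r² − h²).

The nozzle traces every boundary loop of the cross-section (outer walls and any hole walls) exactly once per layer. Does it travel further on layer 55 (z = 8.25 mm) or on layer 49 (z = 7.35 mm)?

layer 49 (z = 7.35 mm)

Layer 55 (z = 8.25): the cone does not reach this height (z outside [0, 8]); the r=5.5 sphere at (9, -3.5) contributes a regular 24-gon of circumradius √(5.5²−4.25²) = 3.491 (perimeter = 2·24·3.491·sin(180°/24) = 21.87 mm); Taking the union: only the r=5.5 sphere at (9, -3.5) is present, so the union is just that shape — boundary = 21.87 mm. So its perimeter = 21.87 mm. Layer 49 (z = 7.35): the cone: at t=0.919 of its height the radius interpolates to r₁+(r₂−r₁)t = 2.163, giving a regular 24-gon of that circumradius (perimeter = 2·24·2.163·sin(180°/24) = 13.55 mm); the r=5.5 sphere at (9, -3.5) slices to a regular 24-gon of circumradius 1.931 (√(r²−h²) with h=5.15 from center) (perimeter = 2·24·1.931·sin(180°/24) = 12.10 mm); Taking the union: the 2 present regions are separate (no shared area or edge), so areas and boundary lengths simply add and each stays a separate island — boundary = 25.64 mm. So its perimeter = 25.64 mm. Layer 49 is larger (25.64 vs 21.87 mm).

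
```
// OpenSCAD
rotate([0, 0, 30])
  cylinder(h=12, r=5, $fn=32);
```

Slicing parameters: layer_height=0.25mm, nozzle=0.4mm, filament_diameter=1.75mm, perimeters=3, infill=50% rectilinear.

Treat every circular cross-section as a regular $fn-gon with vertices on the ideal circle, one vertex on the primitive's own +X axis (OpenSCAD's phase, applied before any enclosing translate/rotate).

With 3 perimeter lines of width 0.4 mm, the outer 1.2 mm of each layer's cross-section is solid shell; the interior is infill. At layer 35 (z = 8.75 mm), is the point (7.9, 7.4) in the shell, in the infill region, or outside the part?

At z = 8.75 mm: the r=5 cylinder gives a regular 32-gon of circumradius 5 (constant along its height); (rotated 30° about Z; rotation is an isometry so areas/perimeters/island counts are preserved). Overall, the cross-section is a single solid region. Undo the 30° rotation: the query point maps to (10.542, 2.459) in the un-rotated model frame. The nearest boundary edge runs (5.00, 0.00)→(4.90, 0.98); distance from the point to it = 5.83 mm. The point is not inside any of the regions above, so it lies outside the cross-section (5.83 mm from the nearest boundary).

outside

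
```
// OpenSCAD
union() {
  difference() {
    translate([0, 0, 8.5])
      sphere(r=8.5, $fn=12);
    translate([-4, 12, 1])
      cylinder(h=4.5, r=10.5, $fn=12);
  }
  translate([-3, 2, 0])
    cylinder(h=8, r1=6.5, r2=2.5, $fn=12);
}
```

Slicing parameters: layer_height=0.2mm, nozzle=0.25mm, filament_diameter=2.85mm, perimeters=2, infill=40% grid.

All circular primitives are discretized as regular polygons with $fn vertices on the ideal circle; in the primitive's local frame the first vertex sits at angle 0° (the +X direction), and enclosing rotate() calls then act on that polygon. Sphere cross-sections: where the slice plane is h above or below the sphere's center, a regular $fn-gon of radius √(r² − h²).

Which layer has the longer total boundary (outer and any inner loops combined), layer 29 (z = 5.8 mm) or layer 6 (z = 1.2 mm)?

layer 29 (z = 5.8 mm)

Layer 29 (z = 5.8): the sphere: section is a regular 12-gon, circumradius = √(r²−h²) = √(8.5²−2.7²) = 8.060 (perimeter = 2·12·8.060·sin(180°/12) = 50.06 mm); the cylinder at (-4, 12) is not intersected at this z (z outside [1, 5.5]); Taking the first minus the rest: none of the subtracted shapes is present at this height, so the r=8.5 sphere is unchanged — boundary = 50.06 mm; the cone at (-3, 2) contributes a regular 12-gon of circumradius 3.600 (interpolated between r1=6.5 and r2=2.5 at t=0.725) (perimeter = 2·12·3.600·sin(180°/12) = 22.36 mm); Merging all regions: the cone at (-3, 2) lies entirely inside the result so far, so the union is just the result so far — boundary = 50.06 mm. So its perimeter = 50.06 mm. Layer 6 (z = 1.2): the r=8.5 sphere slices to a regular 12-gon of circumradius 4.354 (√(r²−h²) with h=7.3 from center) (perimeter = 2·12·4.354·sin(180°/12) = 27.05 mm); the r=10.5 cylinder at (-4, 12) gives a regular 12-gon of circumradius 10.5 (constant along its height) (perimeter = 2·12·10.500·sin(180°/12) = 65.22 mm); Subtracting the remaining from the first: starting from the r=8.5 sphere, the r=10.5 cylinder at (-4, 12) partially overlaps it — only the 8.14 mm² overlap (of its 330.75 mm²) is removed, clipping the outline — boundary = 26.27 mm; the cone at (-3, 2) (r1=6.5→r2=2.5) has section circumradius 5.900 here — a regular 12-gon (perimeter = 2·12·5.900·sin(180°/12) = 36.65 mm); Combining (union): the regions partially overlap (shared area 33.74 mm²), so the edge portions inside another operand are dropped and the merged outline is re-measured after clipping — boundary = 39.93 mm. So its perimeter = 39.93 mm. Layer 29 is larger (50.06 vs 39.93 mm).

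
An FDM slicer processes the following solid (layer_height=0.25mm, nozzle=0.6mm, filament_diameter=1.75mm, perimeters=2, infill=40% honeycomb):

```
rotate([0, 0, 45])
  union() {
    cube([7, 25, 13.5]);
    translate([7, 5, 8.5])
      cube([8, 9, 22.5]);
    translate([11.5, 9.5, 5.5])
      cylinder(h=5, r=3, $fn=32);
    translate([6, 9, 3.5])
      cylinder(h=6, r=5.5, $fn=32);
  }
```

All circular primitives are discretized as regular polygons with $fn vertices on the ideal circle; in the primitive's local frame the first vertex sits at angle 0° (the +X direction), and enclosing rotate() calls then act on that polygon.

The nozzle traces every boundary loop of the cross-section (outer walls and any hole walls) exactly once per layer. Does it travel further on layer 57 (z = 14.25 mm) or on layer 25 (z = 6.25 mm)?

Layer 57 (z = 14.25): the cube is absent (z outside [0, 13.5]); the cube at (7, 5) is present — its section is the full 8×9 rectangle (perimeter 34.00 mm); the cylinder at (11.5, 9.5) is not intersected at this z (z outside [5.5, 10.5]); the cylinder at (6, 9) is absent (z outside [3.5, 9.5]); Taking the union: only the 8×9 cube at (7, 5) is present, so the union is just that shape — boundary = 34.00 mm; (rotated 45° about Z; rotation is an isometry so areas/perimeters/island counts are preserved). So its perimeter = 34.00 mm. Layer 25 (z = 6.25): the 7×25 cube contributes its full rectangle (perimeter 64.00 mm); the cube at (7, 5) is not intersected at this z (z outside [8.5, 31]); the cylinder at (11.5, 9.5): section is a regular 32-gon, circumradius r=3 (perimeter = 2·32·3.000·sin(180°/32) = 18.82 mm); the r=5.5 cylinder at (6, 9) gives a regular 32-gon of circumradius 5.5 (constant along its height) (perimeter = 2·32·5.500·sin(180°/32) = 34.50 mm); Taking the union: the regions partially overlap (shared area 70.29 mm²), so the edge portions inside another operand are dropped and the merged outline is re-measured after clipping — boundary = 73.53 mm; (whole slice rotated 45° about Z — lengths, areas and connectivity unchanged). So its perimeter = 73.53 mm. Layer 25 is larger (73.53 vs 34.00 mm).

layer 25 (z = 6.25 mm)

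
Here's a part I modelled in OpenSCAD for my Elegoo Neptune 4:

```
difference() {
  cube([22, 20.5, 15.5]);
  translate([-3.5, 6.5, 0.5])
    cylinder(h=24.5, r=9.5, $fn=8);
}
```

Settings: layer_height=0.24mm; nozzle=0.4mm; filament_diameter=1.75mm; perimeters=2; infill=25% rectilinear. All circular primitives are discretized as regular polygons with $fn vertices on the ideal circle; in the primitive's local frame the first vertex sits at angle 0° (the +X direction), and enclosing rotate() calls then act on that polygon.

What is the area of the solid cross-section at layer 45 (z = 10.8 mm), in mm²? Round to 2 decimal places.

At z = 10.8 mm: the cube (footprint 22×20.5) is included at this height (area 451.00 mm²); the r=9.5 cylinder at (-3.5, 6.5) contributes a regular 8-gon of circumradius 9.5 (area = (8/2)·9.500²·sin(360°/8) = 255.27 mm²); Subtracting the remaining from the first: starting from the 22×20.5 cube (451.00 mm²), the r=9.5 cylinder at (-3.5, 6.5) partially overlaps it — only the 63.35 mm² overlap (of its 255.27 mm²) is removed, clipping the outline — area = 387.65 mm². Overall, the cross-section is a single solid region. Net area = 387.65 mm².

387.65 mm²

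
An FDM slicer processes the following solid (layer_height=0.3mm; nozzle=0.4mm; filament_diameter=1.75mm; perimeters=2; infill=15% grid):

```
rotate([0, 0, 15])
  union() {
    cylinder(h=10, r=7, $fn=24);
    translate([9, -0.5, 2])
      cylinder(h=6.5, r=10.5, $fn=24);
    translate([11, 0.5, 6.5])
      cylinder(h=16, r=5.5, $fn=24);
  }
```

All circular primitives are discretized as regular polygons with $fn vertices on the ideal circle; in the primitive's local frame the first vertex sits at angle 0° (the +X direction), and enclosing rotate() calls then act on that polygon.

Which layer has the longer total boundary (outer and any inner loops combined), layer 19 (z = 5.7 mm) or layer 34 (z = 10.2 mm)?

Layer 19 (z = 5.7): the cylinder: section is a regular 24-gon, circumradius r=7 (perimeter = 2·24·7.000·sin(180°/24) = 43.86 mm); the r=10.5 cylinder at (9, -0.5) contributes a regular 24-gon of circumradius 10.5 (perimeter = 2·24·10.500·sin(180°/24) = 65.79 mm); the cylinder at (11, 0.5) does not reach this height (z outside [6.5, 22.5]); Taking the union: the regions partially overlap (shared area 84.39 mm²), so the edge portions inside another operand are dropped and the merged outline is re-measured after clipping — boundary = 75.00 mm; (rotated 15° about Z; rotation is an isometry so areas/perimeters/island counts are preserved). So its perimeter = 75.00 mm. Layer 34 (z = 10.2): the cylinder is not intersected at this z (z outside [0, 10]); the cylinder at (9, -0.5) does not reach this height (z outside [2, 8.5]); the r=5.5 cylinder at (11, 0.5) contributes a regular 24-gon of circumradius 5.5 (perimeter = 2·24·5.500·sin(180°/24) = 34.46 mm); Taking the union: only the r=5.5 cylinder at (11, 0.5) is present, so the union is just that shape — boundary = 34.46 mm; (rotated 15° about Z; rotation is an isometry so areas/perimeters/island counts are preserved). So its perimeter = 34.46 mm. Layer 19 is larger (75.00 vs 34.46 mm).

layer 19 (z = 5.7 mm)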